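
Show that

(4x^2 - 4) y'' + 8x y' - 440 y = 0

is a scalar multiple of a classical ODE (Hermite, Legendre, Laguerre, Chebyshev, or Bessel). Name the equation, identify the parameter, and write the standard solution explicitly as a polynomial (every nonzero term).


All three coefficients share the factor -4; dividing through by -4 gives  (1 - x^2) y'' - 2x y' + 110 y = 0.
This matches the Legendre equation (1 - x^2) y'' - 2x y' + n(n+1) y = 0 (note the -2x y' term) with n(n+1) = 110, so n = 10; the polynomial solution is P_10(x).
With y = sum_k a_k x^k, matching x^k gives (k+2)(k+1) a_{k+2} = [k(k+1) - n(n+1)] a_k = (k - 10)(k + 11) a_k. The right side vanishes at k = 10, so the series with the parity of 10 terminates at degree 10.
Standard normalization (P_n(1) = 1): leading coefficient (2n)!/(2^n (n!)^2) = 2432902008176640000/(1024*13168189440000) = 46189/256, so a_10 = 46189/256. Work downward with a_k = (k+1)(k+2) a_{k+2} / ((k - 10)(k + 11)):
  a_8 = (9)(10)(46189/256) / ((8 - 10)(8 + 11)) = (2078505/128)/(-38) = -109395/256
  a_6 = (7)(8)(-109395/256) / ((6 - 10)(6 + 11)) = (-765765/32)/(-68) = 45045/128
  a_4 = (5)(6)(45045/128) / ((4 - 10)(4 + 11)) = (675675/64)/(-90) = -15015/128
  a_2 = (3)(4)(-15015/128) / ((2 - 10)(2 + 11)) = (-45045/32)/(-104) = 3465/256
  a_0 = (1)(2)(3465/256) / ((0 - 10)(0 + 11)) = (3465/128)/(-110) = -63/256
Hence P_10(x) = 46189 x^10/256 - 109395 x^8/256 + 45045 x^6/128 - 15015 x^4/128 + 3465 x^2/256 - 63/256.

P_10(x); series = 46189 x^10/256 - 109395 x^8/256 + 45045 x^6/128 - 15015 x^4/128 + 3465 x^2/256 - 63/256


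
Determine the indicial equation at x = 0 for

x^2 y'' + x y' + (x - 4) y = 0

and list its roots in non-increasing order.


Divide by x^2 to reach normal form y'' + P_1(x) y' + P_2(x) y = 0 with P_1(x) = 1/x and P_2(x) = 1/x - 4/x^2.
x = 0 is a singular point because the y'-coefficient 1/x has a pole at x = 0 and the y-coefficient 1/x - 4/x^2 has a pole at x = 0.
It is a regular singular point because x P_1(x) = p(x) = 1 and x^2 P_2(x) = q(x) = x - 4 are polynomials, hence analytic at x = 0.
p(0) = 1,  q(0) = -4.
Indicial equation: r(r-1) + p(0) r + q(0) = 0, i.e. r^2 + (p(0) - 1) r + q(0) = 0, i.e. r^2 - 4 = 0.
Discriminant: (0)^2 - 4(-4) = 16, so r = (0 ± 4)/2.
Solving: r_1 = 2, r_2 = -2.

indicial: r^2 - 4 = 0; roots r_1 = 2, r_2 = -2


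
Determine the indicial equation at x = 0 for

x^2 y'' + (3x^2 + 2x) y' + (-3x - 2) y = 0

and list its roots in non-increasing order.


Divide by x^2 to reach normal form y'' + P_1(x) y' + P_2(x) y = 0 with P_1(x) = 3 + 2/x and P_2(x) = -3/x - 2/x^2.
x = 0 is a singular point because the y'-coefficient 3 + 2/x has a pole at x = 0 and the y-coefficient -3/x - 2/x^2 has a pole at x = 0.
It is a regular singular point because x P_1(x) = p(x) = 3x + 2 and x^2 P_2(x) = q(x) = -3x - 2 are polynomials, hence analytic at x = 0.
p(0) = 2,  q(0) = -2.
Indicial equation: r(r-1) + p(0) r + q(0) = 0, i.e. r^2 + (p(0) - 1) r + q(0) = 0, i.e. r^2 + 1 r - 2 = 0.
Discriminant: (1)^2 - 4(-2) = 9, so r = (-1 ± 3)/2.
Solving: r_1 = 1, r_2 = -2.

indicial: r^2 + 1 r - 2 = 0; roots r_1 = 1, r_2 = -2


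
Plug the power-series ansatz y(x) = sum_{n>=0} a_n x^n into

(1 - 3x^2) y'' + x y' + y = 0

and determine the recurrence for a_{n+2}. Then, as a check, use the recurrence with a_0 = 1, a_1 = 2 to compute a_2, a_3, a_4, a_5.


Substitute y = sum_n a_n x^n.
(1 - 3 x^2) y'' contributes (n+2)(n+1) a_{n+2} - 3 n(n-1) a_n at x^n.
x y'(x) contributes n a_n at x^n.
y(x) contributes 1 a_n at x^n.
Matching x^n: (n+2)(n+1) a_{n+2} + (-3 n(n-1) + n + 1) a_n = 0.
Thus a_{n+2} = (3 n(n-1) - n - 1) / ((n+1)(n+2)) * a_n.

Check with a_0 = 1, a_1 = 2 (apply the recurrence for n = 0, 1, 2, 3): a_0 = 1, a_1 = 2, a_2 = -1/2, a_3 = -2/3, a_4 = -1/8, a_5 = -7/15.

a_(n+2) = (3 n(n-1) - n - 1) / ((n+1)(n+2)) * a_n; check: a_0 = 1, a_1 = 2, a_2 = -1/2, a_3 = -2/3, a_4 = -1/8, a_5 = -7/15


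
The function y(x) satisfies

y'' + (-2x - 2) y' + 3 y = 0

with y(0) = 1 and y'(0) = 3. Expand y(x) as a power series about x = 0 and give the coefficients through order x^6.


Ansatz: y(x) = sum_{n>=0} a_n x^n, so y'(x) = sum_{n>=1} n a_n x^(n-1) and y''(x) = sum_{n>=2} n(n-1) a_n x^(n-2).
Substitute into P(x) y'' + Q(x) y' + R(x) y = 0 with P(x) = 1, Q(x) = -2x - 2, R(x) = 3, and match powers of x.
Initial conditions: a_0 = 1, a_1 = 3.
Setting the coefficient of each power of x to zero and solving order by order (substituting the coefficients already found):
  x^0: 2 a_2 - 2 a_1 + 3 a_0 = 0  ->  2 a_2 = 2 a_1 - 3 a_0 = 3  ->  a_2 = 3/2
  x^1: 6 a_3 - 4 a_2 + a_1 = 0  ->  6 a_3 = 4 a_2 - a_1 = 3  ->  a_3 = 1/2
  x^2: 12 a_4 - 6 a_3 - a_2 = 0  ->  12 a_4 = 6 a_3 + a_2 = 9/2  ->  a_4 = 3/8
  x^3: 20 a_5 - 8 a_4 - 3 a_3 = 0  ->  20 a_5 = 8 a_4 + 3 a_3 = 9/2  ->  a_5 = 9/40
  x^4: 30 a_6 - 10 a_5 - 5 a_4 = 0  ->  30 a_6 = 10 a_5 + 5 a_4 = 33/8  ->  a_6 = 11/80
Truncated series: y(x) = 1 + 3 x + (3/2) x^2 + (1/2) x^3 + (3/8) x^4 + (9/40) x^5 + (11/80) x^6 + O(x^7).

a_0 = 1; a_1 = 3; a_2 = 3/2; a_3 = 1/2; a_4 = 3/8; a_5 = 9/40; a_6 = 11/80


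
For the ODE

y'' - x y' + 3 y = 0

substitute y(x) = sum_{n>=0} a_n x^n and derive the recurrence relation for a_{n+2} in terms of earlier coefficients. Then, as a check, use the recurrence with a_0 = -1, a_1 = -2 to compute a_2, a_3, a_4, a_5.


Substitute y = sum_n a_n x^n.
y''(x) has coefficient (n+2)(n+1) a_{n+2} at x^n;
-x y'(x) has coefficient -n a_n at x^n (shift);
3 y(x) has coefficient 3 a_n at x^n.
Matching x^n: (n+2)(n+1) a_{n+2} + (-n + 3) a_n = 0.
Thus a_{n+2} = (n - 3) / ((n+1)(n+2)) * a_n.

Check with a_0 = -1, a_1 = -2 (apply the recurrence for n = 0, 1, 2, 3): a_0 = -1, a_1 = -2, a_2 = 3/2, a_3 = 2/3, a_4 = -1/8, a_5 = 0.

a_(n+2) = (n - 3) / ((n+1)(n+2)) * a_n; check: a_0 = -1, a_1 = -2, a_2 = 3/2, a_3 = 2/3, a_4 = -1/8, a_5 = 0


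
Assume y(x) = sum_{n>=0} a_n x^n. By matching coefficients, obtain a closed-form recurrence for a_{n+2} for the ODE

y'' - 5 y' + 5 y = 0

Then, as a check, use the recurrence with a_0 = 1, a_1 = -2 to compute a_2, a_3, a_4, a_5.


Substitute y = sum_n a_n x^n.
y''(x) has coefficient (n+2)(n+1) a_{n+2} at x^n;
-5 y'(x) has coefficient -5 (n+1) a_{n+1} at x^n;
5 y(x) has coefficient 5 a_n at x^n.
Matching x^n: (n+2)(n+1) a_{n+2} - 5 (n+1) a_{n+1} + 5 a_n = 0.
Thus a_{n+2} = [5 (n+1) a_{n+1} - 5 a_n] / ((n+1)(n+2)).

Check with a_0 = 1, a_1 = -2 (apply the recurrence for n = 0, 1, 2, 3): a_0 = 1, a_1 = -2, a_2 = -15/2, a_3 = -65/6, a_4 = -125/12, a_5 = -185/24.

a_(n+2) = [5 (n+1) a_(n+1) - 5 a_n] / ((n+1)(n+2)); check: a_0 = 1, a_1 = -2, a_2 = -15/2, a_3 = -65/6, a_4 = -125/12, a_5 = -185/24


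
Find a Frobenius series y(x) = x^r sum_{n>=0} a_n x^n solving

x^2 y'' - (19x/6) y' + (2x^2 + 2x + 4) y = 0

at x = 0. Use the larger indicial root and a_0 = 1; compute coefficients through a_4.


Write in Frobenius form y'' + (p(x)/x) y' + (q(x)/x^2) y = 0:
  p(x) = -19/6,  q(x) = 2x^2 + 2x + 4.
Indicial equation: r(r-1) + (-19/6) r + (4) = 0 -> roots r_1 = 8/3, r_2 = 3/2.
Take r = r_1 = 8/3. Let y(x) = x^r sum_{n>=0} a_n x^n with a_0 = 1.
Substitute y = x^r sum a_n x^n and match x^{r+n}. The recurrence is
  D(n) a_n + 2 a_{n-1} + 2 a_{n-2} = 0,  where D(n) = (r+n)(r+n-1) + (-19/6)(r+n) + (4).
  a_n = [-2 a_{n-1} - 2 a_{n-2}] / D(n).
Since the indicial polynomial factors as (r - r_1)(r - r_2), D(n) = (r_1 + n - r_1)(r_1 + n - r_2) = n(n + 7/6).
Evaluating step by step (a_0 = 1):
  n = 1: D(1) = 1(1 + 7/6) = 13/6; numerator = -2(1) = -2; a_1 = (-2)/(13/6) = -12/13
  n = 2: D(2) = 2(2 + 7/6) = 19/3; numerator = -2(-12/13) - 2(1) = -2/13; a_2 = (-2/13)/(19/3) = -6/247
  n = 3: D(3) = 3(3 + 7/6) = 25/2; numerator = -2(-6/247) - 2(-12/13) = 36/19; a_3 = (36/19)/(25/2) = 72/475
  n = 4: D(4) = 4(4 + 7/6) = 62/3; numerator = -2(72/475) - 2(-6/247) = -1572/6175; a_4 = (-1572/6175)/(62/3) = -2358/191425

r = 8/3; a_0 = 1; a_1 = -12/13; a_2 = -6/247; a_3 = 72/475; a_4 = -2358/191425


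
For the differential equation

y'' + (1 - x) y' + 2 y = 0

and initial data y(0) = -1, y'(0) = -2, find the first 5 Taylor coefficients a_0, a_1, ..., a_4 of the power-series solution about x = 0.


Ansatz: y(x) = sum_{n>=0} a_n x^n, so y'(x) = sum_{n>=1} n a_n x^(n-1) and y''(x) = sum_{n>=2} n(n-1) a_n x^(n-2).
Substitute into P(x) y'' + Q(x) y' + R(x) y = 0 with P(x) = 1, Q(x) = 1 - x, R(x) = 2, and match powers of x.
Initial conditions: a_0 = -1, a_1 = -2.
Setting the coefficient of each power of x to zero and solving order by order (substituting the coefficients already found):
  x^0: 2 a_2 + a_1 + 2 a_0 = 0  ->  2 a_2 = -a_1 - 2 a_0 = 4  ->  a_2 = 2
  x^1: 6 a_3 + 2 a_2 + a_1 = 0  ->  6 a_3 = -2 a_2 - a_1 = -2  ->  a_3 = -1/3
  x^2: 12 a_4 + 3 a_3 = 0  ->  12 a_4 = -3 a_3 = 1  ->  a_4 = 1/12
Truncated series: y(x) = -1 - 2 x + 2 x^2 - (1/3) x^3 + (1/12) x^4 + O(x^5).

a_0 = -1; a_1 = -2; a_2 = 2; a_3 = -1/3; a_4 = 1/12


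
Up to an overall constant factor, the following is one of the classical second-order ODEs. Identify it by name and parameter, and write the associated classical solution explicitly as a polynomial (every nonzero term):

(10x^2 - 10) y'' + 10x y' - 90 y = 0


All three coefficients share the factor -10; dividing through by -10 gives  (1 - x^2) y'' - x y' + 9 y = 0.
This matches the Chebyshev equation (1 - x^2) y'' - x y' + n^2 y = 0 (note the -x y' term, not -2x y') with n^2 = 9, so n = 3; the polynomial solution is T_3(x).
With y = sum_k a_k x^k, matching x^k gives (k+2)(k+1) a_{k+2} = (k^2 - n^2) a_k = (k - 3)(k + 3) a_k. The right side vanishes at k = 3, so the series with the parity of 3 terminates at degree 3.
Standard normalization: leading coefficient of T_n is 2^(n-1), so a_3 = 2^2 = 4. Work downward with a_k = (k+1)(k+2) a_{k+2} / ((k - 3)(k + 3)):
  a_1 = (2)(3)(4) / ((1 - 3)(1 + 3)) = 24/(-8) = -3
Hence T_3(x) = 4 x^3 - 3 x.

T_3(x); series = 4 x^3 - 3 x


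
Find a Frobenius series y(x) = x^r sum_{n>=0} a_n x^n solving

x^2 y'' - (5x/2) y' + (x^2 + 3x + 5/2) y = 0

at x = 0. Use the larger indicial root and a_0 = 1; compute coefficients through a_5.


Write in Frobenius form y'' + (p(x)/x) y' + (q(x)/x^2) y = 0:
  p(x) = -5/2,  q(x) = x^2 + 3x + 5/2.
Indicial equation: r(r-1) + (-5/2) r + (5/2) = 0 -> roots r_1 = 5/2, r_2 = 1.
Take r = r_1 = 5/2. Let y(x) = x^r sum_{n>=0} a_n x^n with a_0 = 1.
Substitute y = x^r sum a_n x^n and match x^{r+n}. The recurrence is
  D(n) a_n + 3 a_{n-1} + 1 a_{n-2} = 0,  where D(n) = (r+n)(r+n-1) + (-5/2)(r+n) + (5/2).
  a_n = [-3 a_{n-1} - 1 a_{n-2}] / D(n).
Since the indicial polynomial factors as (r - r_1)(r - r_2), D(n) = (r_1 + n - r_1)(r_1 + n - r_2) = n(n + 3/2).
Evaluating step by step (a_0 = 1):
  n = 1: D(1) = 1(1 + 3/2) = 5/2; numerator = -3(1) = -3; a_1 = (-3)/(5/2) = -6/5
  n = 2: D(2) = 2(2 + 3/2) = 7; numerator = -3(-6/5) - 1(1) = 13/5; a_2 = (13/5)/(7) = 13/35
  n = 3: D(3) = 3(3 + 3/2) = 27/2; numerator = -3(13/35) - 1(-6/5) = 3/35; a_3 = (3/35)/(27/2) = 2/315
  n = 4: D(4) = 4(4 + 3/2) = 22; numerator = -3(2/315) - 1(13/35) = -41/105; a_4 = (-41/105)/(22) = -41/2310
  n = 5: D(5) = 5(5 + 3/2) = 65/2; numerator = -3(-41/2310) - 1(2/315) = 65/1386; a_5 = (65/1386)/(65/2) = 1/693

r = 5/2; a_0 = 1; a_1 = -6/5; a_2 = 13/35; a_3 = 2/315; a_4 = -41/2310; a_5 = 1/693


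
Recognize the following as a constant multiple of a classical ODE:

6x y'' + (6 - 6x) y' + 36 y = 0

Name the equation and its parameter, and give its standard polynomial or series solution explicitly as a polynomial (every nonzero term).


All three coefficients share the factor 6; dividing through by 6 gives  x y'' + (1 - x) y' + 6 y = 0.
This matches the Laguerre equation x y'' + (1 - x) y' + n y = 0 with n = 6; the polynomial solution is L_6(x).
With y = sum_k a_k x^k, matching x^k gives (k+1)k a_{k+1} + (k+1) a_{k+1} - k a_k + n a_k = 0, i.e. (k+1)^2 a_{k+1} = (k - n) a_k = (k - 6) a_k. The right side vanishes at k = 6, so the series terminates at degree 6.
Standard normalization L_n(0) = 1 gives a_0 = 1. Work upward with a_{k+1} = (k - 6) a_k / (k+1)^2:
  a_1 = (0 - 6)(1) / 1^2 = -6/1 = -6
  a_2 = (1 - 6)(-6) / 2^2 = 30/4 = 15/2
  a_3 = (2 - 6)(15/2) / 3^2 = -30/9 = -10/3
  a_4 = (3 - 6)(-10/3) / 4^2 = 10/16 = 5/8
  a_5 = (4 - 6)(5/8) / 5^2 = (-5/4)/25 = -1/20
  a_6 = (5 - 6)(-1/20) / 6^2 = (1/20)/36 = 1/720
Hence L_6(x) = x^6/720 - x^5/20 + 5 x^4/8 - 10 x^3/3 + 15 x^2/2 - 6 x + 1.

L_6(x); series = x^6/720 - x^5/20 + 5 x^4/8 - 10 x^3/3 + 15 x^2/2 - 6 x + 1


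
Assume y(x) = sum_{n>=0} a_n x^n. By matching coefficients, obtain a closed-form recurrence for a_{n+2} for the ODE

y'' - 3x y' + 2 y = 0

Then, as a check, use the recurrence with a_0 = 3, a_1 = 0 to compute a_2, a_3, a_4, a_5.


Substitute y = sum_n a_n x^n.
y''(x) has coefficient (n+2)(n+1) a_{n+2} at x^n;
-3 x y'(x) has coefficient -3 n a_n at x^n (shift);
2 y(x) has coefficient 2 a_n at x^n.
Matching x^n: (n+2)(n+1) a_{n+2} + (-3n + 2) a_n = 0.
Thus a_{n+2} = (3n - 2) / ((n+1)(n+2)) * a_n.

Check with a_0 = 3, a_1 = 0 (apply the recurrence for n = 0, 1, 2, 3): a_0 = 3, a_1 = 0, a_2 = -3, a_3 = 0, a_4 = -1, a_5 = 0.

a_(n+2) = (3n - 2) / ((n+1)(n+2)) * a_n; check: a_0 = 3, a_1 = 0, a_2 = -3, a_3 = 0, a_4 = -1, a_5 = 0


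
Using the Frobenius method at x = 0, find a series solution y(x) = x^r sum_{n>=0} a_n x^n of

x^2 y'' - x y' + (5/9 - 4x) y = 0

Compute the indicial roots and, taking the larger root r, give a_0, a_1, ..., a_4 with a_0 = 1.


Write in Frobenius form y'' + (p(x)/x) y' + (q(x)/x^2) y = 0:
  p(x) = -1,  q(x) = 5/9 - 4x.
Indicial equation: r(r-1) + (-1) r + (5/9) = 0 -> roots r_1 = 5/3, r_2 = 1/3.
Take r = r_1 = 5/3. Let y(x) = x^r sum_{n>=0} a_n x^n with a_0 = 1.
Substitute y = x^r sum a_n x^n and match x^{r+n}. The recurrence is
  D(n) a_n - 4 a_{n-1} = 0,  where D(n) = (r+n)(r+n-1) + (-1)(r+n) + (5/9).
  a_n = 4 / D(n) * a_{n-1}.
Since the indicial polynomial factors as (r - r_1)(r - r_2), D(n) = (r_1 + n - r_1)(r_1 + n - r_2) = n(n + 4/3).
Evaluating step by step (a_0 = 1):
  n = 1: D(1) = 1(1 + 4/3) = 7/3; numerator = 4(1) = 4; a_1 = (4)/(7/3) = 12/7
  n = 2: D(2) = 2(2 + 4/3) = 20/3; numerator = 4(12/7) = 48/7; a_2 = (48/7)/(20/3) = 36/35
  n = 3: D(3) = 3(3 + 4/3) = 13; numerator = 4(36/35) = 144/35; a_3 = (144/35)/(13) = 144/455
  n = 4: D(4) = 4(4 + 4/3) = 64/3; numerator = 4(144/455) = 576/455; a_4 = (576/455)/(64/3) = 27/455

r = 5/3; a_0 = 1; a_1 = 12/7; a_2 = 36/35; a_3 = 144/455; a_4 = 27/455


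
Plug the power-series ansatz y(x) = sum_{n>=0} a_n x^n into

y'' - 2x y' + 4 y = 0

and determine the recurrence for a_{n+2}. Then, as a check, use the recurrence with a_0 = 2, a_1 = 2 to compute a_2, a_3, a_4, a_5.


Substitute y = sum_n a_n x^n.
y''(x) has coefficient (n+2)(n+1) a_{n+2} at x^n;
-2 x y'(x) has coefficient -2 n a_n at x^n (shift);
4 y(x) has coefficient 4 a_n at x^n.
Matching x^n: (n+2)(n+1) a_{n+2} + (-2n + 4) a_n = 0.
Thus a_{n+2} = (2n - 4) / ((n+1)(n+2)) * a_n.

Check with a_0 = 2, a_1 = 2 (apply the recurrence for n = 0, 1, 2, 3): a_0 = 2, a_1 = 2, a_2 = -4, a_3 = -2/3, a_4 = 0, a_5 = -1/15.

a_(n+2) = (2n - 4) / ((n+1)(n+2)) * a_n; check: a_0 = 2, a_1 = 2, a_2 = -4, a_3 = -2/3, a_4 = 0, a_5 = -1/15


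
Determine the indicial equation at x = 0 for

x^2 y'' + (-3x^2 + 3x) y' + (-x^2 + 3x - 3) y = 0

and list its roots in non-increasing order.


Divide by x^2 to reach normal form y'' + P_1(x) y' + P_2(x) y = 0 with P_1(x) = -3 + 3/x and P_2(x) = -1 + 3/x - 3/x^2.
x = 0 is a singular point because the y'-coefficient -3 + 3/x has a pole at x = 0 and the y-coefficient -1 + 3/x - 3/x^2 has a pole at x = 0.
It is a regular singular point because x P_1(x) = p(x) = 3 - 3x and x^2 P_2(x) = q(x) = -x^2 + 3x - 3 are polynomials, hence analytic at x = 0.
p(0) = 3,  q(0) = -3.
Indicial equation: r(r-1) + p(0) r + q(0) = 0, i.e. r^2 + (p(0) - 1) r + q(0) = 0, i.e. r^2 + 2 r - 3 = 0.
Discriminant: (2)^2 - 4(-3) = 16, so r = (-2 ± 4)/2.
Solving: r_1 = 1, r_2 = -3.

indicial: r^2 + 2 r - 3 = 0; roots r_1 = 1, r_2 = -3


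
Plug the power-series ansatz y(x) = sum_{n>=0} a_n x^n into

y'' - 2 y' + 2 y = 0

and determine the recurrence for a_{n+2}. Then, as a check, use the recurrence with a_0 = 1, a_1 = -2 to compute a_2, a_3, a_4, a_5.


Substitute y = sum_n a_n x^n.
y''(x) has coefficient (n+2)(n+1) a_{n+2} at x^n;
-2 y'(x) has coefficient -2 (n+1) a_{n+1} at x^n;
2 y(x) has coefficient 2 a_n at x^n.
Matching x^n: (n+2)(n+1) a_{n+2} - 2 (n+1) a_{n+1} + 2 a_n = 0.
Thus a_{n+2} = [2 (n+1) a_{n+1} - 2 a_n] / ((n+1)(n+2)).

Check with a_0 = 1, a_1 = -2 (apply the recurrence for n = 0, 1, 2, 3): a_0 = 1, a_1 = -2, a_2 = -3, a_3 = -4/3, a_4 = -1/6, a_5 = 1/15.

a_(n+2) = [2 (n+1) a_(n+1) - 2 a_n] / ((n+1)(n+2)); check: a_0 = 1, a_1 = -2, a_2 = -3, a_3 = -4/3, a_4 = -1/6, a_5 = 1/15


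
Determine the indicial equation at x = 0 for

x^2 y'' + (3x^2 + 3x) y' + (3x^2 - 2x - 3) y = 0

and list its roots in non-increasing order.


Divide by x^2 to reach normal form y'' + P_1(x) y' + P_2(x) y = 0 with P_1(x) = 3 + 3/x and P_2(x) = 3 - 2/x - 3/x^2.
x = 0 is a singular point because the y'-coefficient 3 + 3/x has a pole at x = 0 and the y-coefficient 3 - 2/x - 3/x^2 has a pole at x = 0.
It is a regular singular point because x P_1(x) = p(x) = 3x + 3 and x^2 P_2(x) = q(x) = 3x^2 - 2x - 3 are polynomials, hence analytic at x = 0.
p(0) = 3,  q(0) = -3.
Indicial equation: r(r-1) + p(0) r + q(0) = 0, i.e. r^2 + (p(0) - 1) r + q(0) = 0, i.e. r^2 + 2 r - 3 = 0.
Discriminant: (2)^2 - 4(-3) = 16, so r = (-2 ± 4)/2.
Solving: r_1 = 1, r_2 = -3.

indicial: r^2 + 2 r - 3 = 0; roots r_1 = 1, r_2 = -3


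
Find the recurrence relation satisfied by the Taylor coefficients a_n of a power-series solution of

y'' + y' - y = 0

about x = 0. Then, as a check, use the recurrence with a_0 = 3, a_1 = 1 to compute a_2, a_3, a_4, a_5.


Substitute y = sum_n a_n x^n.
y''(x) has coefficient (n+2)(n+1) a_{n+2} at x^n;
y'(x) has coefficient (n+1) a_{n+1} at x^n;
-y(x) has coefficient -1 a_n at x^n.
Matching x^n: (n+2)(n+1) a_{n+2} + (n+1) a_{n+1} - 1 a_n = 0.
Thus a_{n+2} = [-(n+1) a_{n+1} + 1 a_n] / ((n+1)(n+2)).

Check with a_0 = 3, a_1 = 1 (apply the recurrence for n = 0, 1, 2, 3): a_0 = 3, a_1 = 1, a_2 = 1, a_3 = -1/6, a_4 = 1/8, a_5 = -1/30.

a_(n+2) = [-(n+1) a_(n+1) + 1 a_n] / ((n+1)(n+2)); check: a_0 = 3, a_1 = 1, a_2 = 1, a_3 = -1/6, a_4 = 1/8, a_5 = -1/30


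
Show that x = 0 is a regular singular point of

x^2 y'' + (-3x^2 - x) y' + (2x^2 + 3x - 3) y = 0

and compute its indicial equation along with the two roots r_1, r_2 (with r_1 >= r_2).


Divide by x^2 to reach normal form y'' + P_1(x) y' + P_2(x) y = 0 with P_1(x) = -3 - 1/x and P_2(x) = 2 + 3/x - 3/x^2.
x = 0 is a singular point because the y'-coefficient -3 - 1/x has a pole at x = 0 and the y-coefficient 2 + 3/x - 3/x^2 has a pole at x = 0.
It is a regular singular point because x P_1(x) = p(x) = -3x - 1 and x^2 P_2(x) = q(x) = 2x^2 + 3x - 3 are polynomials, hence analytic at x = 0.
p(0) = -1,  q(0) = -3.
Indicial equation: r(r-1) + p(0) r + q(0) = 0, i.e. r^2 + (p(0) - 1) r + q(0) = 0, i.e. r^2 - 2 r - 3 = 0.
Discriminant: (-2)^2 - 4(-3) = 16, so r = (2 ± 4)/2.
Solving: r_1 = 3, r_2 = -1.

indicial: r^2 - 2 r - 3 = 0; roots r_1 = 3, r_2 = -1


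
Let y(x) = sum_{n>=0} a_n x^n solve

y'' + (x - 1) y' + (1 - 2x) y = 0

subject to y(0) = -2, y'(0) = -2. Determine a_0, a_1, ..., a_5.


Ansatz: y(x) = sum_{n>=0} a_n x^n, so y'(x) = sum_{n>=1} n a_n x^(n-1) and y''(x) = sum_{n>=2} n(n-1) a_n x^(n-2).
Substitute into P(x) y'' + Q(x) y' + R(x) y = 0 with P(x) = 1, Q(x) = x - 1, R(x) = 1 - 2x, and match powers of x.
Initial conditions: a_0 = -2, a_1 = -2.
Setting the coefficient of each power of x to zero and solving order by order (substituting the coefficients already found):
  x^0: 2 a_2 - a_1 + a_0 = 0  ->  2 a_2 = a_1 - a_0 = 0  ->  a_2 = 0
  x^1: 6 a_3 - 2 a_2 + 2 a_1 - 2 a_0 = 0  ->  6 a_3 = 2 a_2 - 2 a_1 + 2 a_0 = 0  ->  a_3 = 0
  x^2: 12 a_4 - 3 a_3 + 3 a_2 - 2 a_1 = 0  ->  12 a_4 = 3 a_3 - 3 a_2 + 2 a_1 = -4  ->  a_4 = -1/3
  x^3: 20 a_5 - 4 a_4 + 4 a_3 - 2 a_2 = 0  ->  20 a_5 = 4 a_4 - 4 a_3 + 2 a_2 = -4/3  ->  a_5 = -1/15
Truncated series: y(x) = -2 - 2 x - (1/3) x^4 - (1/15) x^5 + O(x^6).

a_0 = -2; a_1 = -2; a_2 = 0; a_3 = 0; a_4 = -1/3; a_5 = -1/15


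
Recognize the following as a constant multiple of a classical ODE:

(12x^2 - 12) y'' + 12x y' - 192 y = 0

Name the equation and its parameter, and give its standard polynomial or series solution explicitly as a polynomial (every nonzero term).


All three coefficients share the factor -12; dividing through by -12 gives  (1 - x^2) y'' - x y' + 16 y = 0.
This matches the Chebyshev equation (1 - x^2) y'' - x y' + n^2 y = 0 (note the -x y' term, not -2x y') with n^2 = 16, so n = 4; the polynomial solution is T_4(x).
With y = sum_k a_k x^k, matching x^k gives (k+2)(k+1) a_{k+2} = (k^2 - n^2) a_k = (k - 4)(k + 4) a_k. The right side vanishes at k = 4, so the series with the parity of 4 terminates at degree 4.
Standard normalization: leading coefficient of T_n is 2^(n-1), so a_4 = 2^3 = 8. Work downward with a_k = (k+1)(k+2) a_{k+2} / ((k - 4)(k + 4)):
  a_2 = (3)(4)(8) / ((2 - 4)(2 + 4)) = 96/(-12) = -8
  a_0 = (1)(2)(-8) / ((0 - 4)(0 + 4)) = -16/(-16) = 1
Hence T_4(x) = 8 x^4 - 8 x^2 + 1.

T_4(x); series = 8 x^4 - 8 x^2 + 1


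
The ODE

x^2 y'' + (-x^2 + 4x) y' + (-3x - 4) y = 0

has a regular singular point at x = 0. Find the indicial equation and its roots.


Divide by x^2 to reach normal form y'' + P_1(x) y' + P_2(x) y = 0 with P_1(x) = -1 + 4/x and P_2(x) = -3/x - 4/x^2.
x = 0 is a singular point because the y'-coefficient -1 + 4/x has a pole at x = 0 and the y-coefficient -3/x - 4/x^2 has a pole at x = 0.
It is a regular singular point because x P_1(x) = p(x) = 4 - x and x^2 P_2(x) = q(x) = -3x - 4 are polynomials, hence analytic at x = 0.
p(0) = 4,  q(0) = -4.
Indicial equation: r(r-1) + p(0) r + q(0) = 0, i.e. r^2 + (p(0) - 1) r + q(0) = 0, i.e. r^2 + 3 r - 4 = 0.
Discriminant: (3)^2 - 4(-4) = 25, so r = (-3 ± 5)/2.
Solving: r_1 = 1, r_2 = -4.

indicial: r^2 + 3 r - 4 = 0; roots r_1 = 1, r_2 = -4


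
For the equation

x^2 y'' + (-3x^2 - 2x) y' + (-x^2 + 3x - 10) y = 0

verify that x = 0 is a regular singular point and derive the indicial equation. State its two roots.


Divide by x^2 to reach normal form y'' + P_1(x) y' + P_2(x) y = 0 with P_1(x) = -3 - 2/x and P_2(x) = -1 + 3/x - 10/x^2.
x = 0 is a singular point because the y'-coefficient -3 - 2/x has a pole at x = 0 and the y-coefficient -1 + 3/x - 10/x^2 has a pole at x = 0.
It is a regular singular point because x P_1(x) = p(x) = -3x - 2 and x^2 P_2(x) = q(x) = -x^2 + 3x - 10 are polynomials, hence analytic at x = 0.
p(0) = -2,  q(0) = -10.
Indicial equation: r(r-1) + p(0) r + q(0) = 0, i.e. r^2 + (p(0) - 1) r + q(0) = 0, i.e. r^2 - 3 r - 10 = 0.
Discriminant: (-3)^2 - 4(-10) = 49, so r = (3 ± 7)/2.
Solving: r_1 = 5, r_2 = -2.

indicial: r^2 - 3 r - 10 = 0; roots r_1 = 5, r_2 = -2


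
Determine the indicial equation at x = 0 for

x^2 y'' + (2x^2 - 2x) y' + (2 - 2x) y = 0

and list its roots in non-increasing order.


Divide by x^2 to reach normal form y'' + P_1(x) y' + P_2(x) y = 0 with P_1(x) = 2 - 2/x and P_2(x) = -2/x + 2/x^2.
x = 0 is a singular point because the y'-coefficient 2 - 2/x has a pole at x = 0 and the y-coefficient -2/x + 2/x^2 has a pole at x = 0.
It is a regular singular point because x P_1(x) = p(x) = 2x - 2 and x^2 P_2(x) = q(x) = 2 - 2x are polynomials, hence analytic at x = 0.
p(0) = -2,  q(0) = 2.
Indicial equation: r(r-1) + p(0) r + q(0) = 0, i.e. r^2 + (p(0) - 1) r + q(0) = 0, i.e. r^2 - 3 r + 2 = 0.
Discriminant: (-3)^2 - 4(2) = 1, so r = (3 ± 1)/2.
Solving: r_1 = 2, r_2 = 1.

indicial: r^2 - 3 r + 2 = 0; roots r_1 = 2, r_2 = 1


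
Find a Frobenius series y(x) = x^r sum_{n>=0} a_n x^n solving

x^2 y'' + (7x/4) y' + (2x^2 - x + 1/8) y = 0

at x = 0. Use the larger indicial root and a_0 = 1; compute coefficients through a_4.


Write in Frobenius form y'' + (p(x)/x) y' + (q(x)/x^2) y = 0:
  p(x) = 7/4,  q(x) = 2x^2 - x + 1/8.
Indicial equation: r(r-1) + (7/4) r + (1/8) = 0 -> roots r_1 = -1/4, r_2 = -1/2.
Take r = r_1 = -1/4. Let y(x) = x^r sum_{n>=0} a_n x^n with a_0 = 1.
Substitute y = x^r sum a_n x^n and match x^{r+n}. The recurrence is
  D(n) a_n - 1 a_{n-1} + 2 a_{n-2} = 0,  where D(n) = (r+n)(r+n-1) + (7/4)(r+n) + (1/8).
  a_n = [1 a_{n-1} - 2 a_{n-2}] / D(n).
Since the indicial polynomial factors as (r - r_1)(r - r_2), D(n) = (r_1 + n - r_1)(r_1 + n - r_2) = n(n + 1/4).
Evaluating step by step (a_0 = 1):
  n = 1: D(1) = 1(1 + 1/4) = 5/4; numerator = 1(1) = 1; a_1 = (1)/(5/4) = 4/5
  n = 2: D(2) = 2(2 + 1/4) = 9/2; numerator = 1(4/5) - 2(1) = -6/5; a_2 = (-6/5)/(9/2) = -4/15
  n = 3: D(3) = 3(3 + 1/4) = 39/4; numerator = 1(-4/15) - 2(4/5) = -28/15; a_3 = (-28/15)/(39/4) = -112/585
  n = 4: D(4) = 4(4 + 1/4) = 17; numerator = 1(-112/585) - 2(-4/15) = 40/117; a_4 = (40/117)/(17) = 40/1989

r = -1/4; a_0 = 1; a_1 = 4/5; a_2 = -4/15; a_3 = -112/585; a_4 = 40/1989


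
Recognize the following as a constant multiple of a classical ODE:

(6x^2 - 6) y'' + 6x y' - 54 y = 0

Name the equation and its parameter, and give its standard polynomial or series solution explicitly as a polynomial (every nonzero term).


All three coefficients share the factor -6; dividing through by -6 gives  (1 - x^2) y'' - x y' + 9 y = 0.
This matches the Chebyshev equation (1 - x^2) y'' - x y' + n^2 y = 0 (note the -x y' term, not -2x y') with n^2 = 9, so n = 3; the polynomial solution is T_3(x).
With y = sum_k a_k x^k, matching x^k gives (k+2)(k+1) a_{k+2} = (k^2 - n^2) a_k = (k - 3)(k + 3) a_k. The right side vanishes at k = 3, so the series with the parity of 3 terminates at degree 3.
Standard normalization: leading coefficient of T_n is 2^(n-1), so a_3 = 2^2 = 4. Work downward with a_k = (k+1)(k+2) a_{k+2} / ((k - 3)(k + 3)):
  a_1 = (2)(3)(4) / ((1 - 3)(1 + 3)) = 24/(-8) = -3
Hence T_3(x) = 4 x^3 - 3 x.

T_3(x); series = 4 x^3 - 3 x


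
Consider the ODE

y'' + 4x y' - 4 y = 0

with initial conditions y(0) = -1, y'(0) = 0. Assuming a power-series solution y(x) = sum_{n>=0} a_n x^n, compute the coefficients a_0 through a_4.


Ansatz: y(x) = sum_{n>=0} a_n x^n, so y'(x) = sum_{n>=1} n a_n x^(n-1) and y''(x) = sum_{n>=2} n(n-1) a_n x^(n-2).
Substitute into P(x) y'' + Q(x) y' + R(x) y = 0 with P(x) = 1, Q(x) = 4x, R(x) = -4, and match powers of x.
Initial conditions: a_0 = -1, a_1 = 0.
Setting the coefficient of each power of x to zero and solving order by order (substituting the coefficients already found):
  x^0: 2 a_2 - 4 a_0 = 0  ->  2 a_2 = 4 a_0 = -4  ->  a_2 = -2
  x^1: 6 a_3 = 0  ->  a_3 = 0
  x^2: 12 a_4 + 4 a_2 = 0  ->  12 a_4 = -4 a_2 = 8  ->  a_4 = 2/3
Truncated series: y(x) = -1 - 2 x^2 + (2/3) x^4 + O(x^5).

a_0 = -1; a_1 = 0; a_2 = -2; a_3 = 0; a_4 = 2/3


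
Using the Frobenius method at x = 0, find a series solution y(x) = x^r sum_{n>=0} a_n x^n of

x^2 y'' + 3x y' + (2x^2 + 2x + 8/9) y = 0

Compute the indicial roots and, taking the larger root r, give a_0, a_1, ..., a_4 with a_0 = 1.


Write in Frobenius form y'' + (p(x)/x) y' + (q(x)/x^2) y = 0:
  p(x) = 3,  q(x) = 2x^2 + 2x + 8/9.
Indicial equation: r(r-1) + (3) r + (8/9) = 0 -> roots r_1 = -2/3, r_2 = -4/3.
Take r = r_1 = -2/3. Let y(x) = x^r sum_{n>=0} a_n x^n with a_0 = 1.
Substitute y = x^r sum a_n x^n and match x^{r+n}. The recurrence is
  D(n) a_n + 2 a_{n-1} + 2 a_{n-2} = 0,  where D(n) = (r+n)(r+n-1) + (3)(r+n) + (8/9).
  a_n = [-2 a_{n-1} - 2 a_{n-2}] / D(n).
Since the indicial polynomial factors as (r - r_1)(r - r_2), D(n) = (r_1 + n - r_1)(r_1 + n - r_2) = n(n + 2/3).
Evaluating step by step (a_0 = 1):
  n = 1: D(1) = 1(1 + 2/3) = 5/3; numerator = -2(1) = -2; a_1 = (-2)/(5/3) = -6/5
  n = 2: D(2) = 2(2 + 2/3) = 16/3; numerator = -2(-6/5) - 2(1) = 2/5; a_2 = (2/5)/(16/3) = 3/40
  n = 3: D(3) = 3(3 + 2/3) = 11; numerator = -2(3/40) - 2(-6/5) = 9/4; a_3 = (9/4)/(11) = 9/44
  n = 4: D(4) = 4(4 + 2/3) = 56/3; numerator = -2(9/44) - 2(3/40) = -123/220; a_4 = (-123/220)/(56/3) = -369/12320

r = -2/3; a_0 = 1; a_1 = -6/5; a_2 = 3/40; a_3 = 9/44; a_4 = -369/12320


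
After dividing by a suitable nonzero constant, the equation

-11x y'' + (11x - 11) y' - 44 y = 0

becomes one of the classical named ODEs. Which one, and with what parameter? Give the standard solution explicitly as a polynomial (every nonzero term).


All three coefficients share the factor -11; dividing through by -11 gives  x y'' + (1 - x) y' + 4 y = 0.
This matches the Laguerre equation x y'' + (1 - x) y' + n y = 0 with n = 4; the polynomial solution is L_4(x).
With y = sum_k a_k x^k, matching x^k gives (k+1)k a_{k+1} + (k+1) a_{k+1} - k a_k + n a_k = 0, i.e. (k+1)^2 a_{k+1} = (k - n) a_k = (k - 4) a_k. The right side vanishes at k = 4, so the series terminates at degree 4.
Standard normalization L_n(0) = 1 gives a_0 = 1. Work upward with a_{k+1} = (k - 4) a_k / (k+1)^2:
  a_1 = (0 - 4)(1) / 1^2 = -4/1 = -4
  a_2 = (1 - 4)(-4) / 2^2 = 12/4 = 3
  a_3 = (2 - 4)(3) / 3^2 = -6/9 = -2/3
  a_4 = (3 - 4)(-2/3) / 4^2 = (2/3)/16 = 1/24
Hence L_4(x) = x^4/24 - 2 x^3/3 + 3 x^2 - 4 x + 1.

L_4(x); series = x^4/24 - 2 x^3/3 + 3 x^2 - 4 x + 1


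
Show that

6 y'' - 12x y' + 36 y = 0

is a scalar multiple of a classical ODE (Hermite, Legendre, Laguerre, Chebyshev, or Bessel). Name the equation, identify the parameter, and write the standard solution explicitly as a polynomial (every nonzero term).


All three coefficients share the factor 6; dividing through by 6 gives  y'' - 2x y' + 6 y = 0.
This matches the Hermite equation y'' - 2x y' + 2n y = 0 with 2n = 6, so n = 3; the polynomial solution is H_3(x).
With y = sum_k a_k x^k, matching x^k gives (k+2)(k+1) a_{k+2} = 2(k - n) a_k = 2(k - 3) a_k. The right side vanishes at k = 3, so the series with the parity of 3 terminates at degree 3.
Standard normalization: leading coefficient of H_n is 2^n, so a_3 = 2^3 = 8. Work downward with a_k = (k+1)(k+2) a_{k+2} / (2(k - n)):
  a_1 = (2)(3)(8) / (2(1 - 3)) = 48/(-4) = -12
Hence H_3(x) = 8 x^3 - 12 x.

H_3(x); series = 8 x^3 - 12 x


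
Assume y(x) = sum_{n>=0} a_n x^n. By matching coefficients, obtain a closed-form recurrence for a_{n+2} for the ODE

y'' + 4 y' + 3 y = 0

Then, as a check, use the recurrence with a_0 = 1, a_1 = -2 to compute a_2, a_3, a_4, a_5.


Substitute y = sum_n a_n x^n.
y''(x) has coefficient (n+2)(n+1) a_{n+2} at x^n;
4 y'(x) has coefficient 4 (n+1) a_{n+1} at x^n;
3 y(x) has coefficient 3 a_n at x^n.
Matching x^n: (n+2)(n+1) a_{n+2} + 4 (n+1) a_{n+1} + 3 a_n = 0.
Thus a_{n+2} = [-4 (n+1) a_{n+1} - 3 a_n] / ((n+1)(n+2)).

Check with a_0 = 1, a_1 = -2 (apply the recurrence for n = 0, 1, 2, 3): a_0 = 1, a_1 = -2, a_2 = 5/2, a_3 = -7/3, a_4 = 41/24, a_5 = -61/60.

a_(n+2) = [-4 (n+1) a_(n+1) - 3 a_n] / ((n+1)(n+2)); check: a_0 = 1, a_1 = -2, a_2 = 5/2, a_3 = -7/3, a_4 = 41/24, a_5 = -61/60


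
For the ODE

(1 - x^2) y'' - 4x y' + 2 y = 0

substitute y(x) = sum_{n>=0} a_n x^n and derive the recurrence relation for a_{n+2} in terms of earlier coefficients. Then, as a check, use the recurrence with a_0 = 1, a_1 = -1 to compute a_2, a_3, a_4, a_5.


Substitute y = sum_n a_n x^n.
(1 - 1 x^2) y'' contributes (n+2)(n+1) a_{n+2} - n(n-1) a_n at x^n.
-4 x y'(x) contributes -4 n a_n at x^n.
2 y(x) contributes 2 a_n at x^n.
Matching x^n: (n+2)(n+1) a_{n+2} + (-n(n-1) - 4 n + 2) a_n = 0.
Thus a_{n+2} = (n(n-1) + 4 n - 2) / ((n+1)(n+2)) * a_n.

Check with a_0 = 1, a_1 = -1 (apply the recurrence for n = 0, 1, 2, 3): a_0 = 1, a_1 = -1, a_2 = -1, a_3 = -1/3, a_4 = -2/3, a_5 = -4/15.

a_(n+2) = (n(n-1) + 4 n - 2) / ((n+1)(n+2)) * a_n; check: a_0 = 1, a_1 = -1, a_2 = -1, a_3 = -1/3, a_4 = -2/3, a_5 = -4/15


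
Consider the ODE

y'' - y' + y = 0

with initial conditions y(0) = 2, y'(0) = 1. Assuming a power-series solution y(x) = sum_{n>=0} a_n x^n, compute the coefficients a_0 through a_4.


Ansatz: y(x) = sum_{n>=0} a_n x^n, so y'(x) = sum_{n>=1} n a_n x^(n-1) and y''(x) = sum_{n>=2} n(n-1) a_n x^(n-2).
Substitute into P(x) y'' + Q(x) y' + R(x) y = 0 with P(x) = 1, Q(x) = -1, R(x) = 1, and match powers of x.
Initial conditions: a_0 = 2, a_1 = 1.
Setting the coefficient of each power of x to zero and solving order by order (substituting the coefficients already found):
  x^0: 2 a_2 - a_1 + a_0 = 0  ->  2 a_2 = a_1 - a_0 = -1  ->  a_2 = -1/2
  x^1: 6 a_3 - 2 a_2 + a_1 = 0  ->  6 a_3 = 2 a_2 - a_1 = -2  ->  a_3 = -1/3
  x^2: 12 a_4 - 3 a_3 + a_2 = 0  ->  12 a_4 = 3 a_3 - a_2 = -1/2  ->  a_4 = -1/24
Truncated series: y(x) = 2 + x - (1/2) x^2 - (1/3) x^3 - (1/24) x^4 + O(x^5).

a_0 = 2; a_1 = 1; a_2 = -1/2; a_3 = -1/3; a_4 = -1/24


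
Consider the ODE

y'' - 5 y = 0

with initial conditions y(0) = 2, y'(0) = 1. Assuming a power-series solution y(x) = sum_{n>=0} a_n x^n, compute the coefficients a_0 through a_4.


Ansatz: y(x) = sum_{n>=0} a_n x^n, so y'(x) = sum_{n>=1} n a_n x^(n-1) and y''(x) = sum_{n>=2} n(n-1) a_n x^(n-2).
Substitute into P(x) y'' + Q(x) y' + R(x) y = 0 with P(x) = 1, Q(x) = 0, R(x) = -5, and match powers of x.
Initial conditions: a_0 = 2, a_1 = 1.
Setting the coefficient of each power of x to zero and solving order by order (substituting the coefficients already found):
  x^0: 2 a_2 - 5 a_0 = 0  ->  2 a_2 = 5 a_0 = 10  ->  a_2 = 5
  x^1: 6 a_3 - 5 a_1 = 0  ->  6 a_3 = 5 a_1 = 5  ->  a_3 = 5/6
  x^2: 12 a_4 - 5 a_2 = 0  ->  12 a_4 = 5 a_2 = 25  ->  a_4 = 25/12
Truncated series: y(x) = 2 + x + 5 x^2 + (5/6) x^3 + (25/12) x^4 + O(x^5).

a_0 = 2; a_1 = 1; a_2 = 5; a_3 = 5/6; a_4 = 25/12


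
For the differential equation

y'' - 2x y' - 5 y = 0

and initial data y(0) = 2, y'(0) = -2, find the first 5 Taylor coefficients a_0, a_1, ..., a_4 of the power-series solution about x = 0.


Ansatz: y(x) = sum_{n>=0} a_n x^n, so y'(x) = sum_{n>=1} n a_n x^(n-1) and y''(x) = sum_{n>=2} n(n-1) a_n x^(n-2).
Substitute into P(x) y'' + Q(x) y' + R(x) y = 0 with P(x) = 1, Q(x) = -2x, R(x) = -5, and match powers of x.
Initial conditions: a_0 = 2, a_1 = -2.
Setting the coefficient of each power of x to zero and solving order by order (substituting the coefficients already found):
  x^0: 2 a_2 - 5 a_0 = 0  ->  2 a_2 = 5 a_0 = 10  ->  a_2 = 5
  x^1: 6 a_3 - 7 a_1 = 0  ->  6 a_3 = 7 a_1 = -14  ->  a_3 = -7/3
  x^2: 12 a_4 - 9 a_2 = 0  ->  12 a_4 = 9 a_2 = 45  ->  a_4 = 15/4
Truncated series: y(x) = 2 - 2 x + 5 x^2 - (7/3) x^3 + (15/4) x^4 + O(x^5).

a_0 = 2; a_1 = -2; a_2 = 5; a_3 = -7/3; a_4 = 15/4


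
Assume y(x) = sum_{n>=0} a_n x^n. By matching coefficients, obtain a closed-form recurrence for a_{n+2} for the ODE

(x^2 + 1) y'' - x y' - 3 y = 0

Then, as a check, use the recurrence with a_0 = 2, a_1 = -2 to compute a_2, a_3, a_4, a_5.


Substitute y = sum_n a_n x^n.
(1 + 1 x^2) y'' contributes (n+2)(n+1) a_{n+2} + n(n-1) a_n at x^n.
-x y'(x) contributes -n a_n at x^n.
-3 y(x) contributes -3 a_n at x^n.
Matching x^n: (n+2)(n+1) a_{n+2} + (n(n-1) - n - 3) a_n = 0.
Thus a_{n+2} = (-n(n-1) + n + 3) / ((n+1)(n+2)) * a_n.

Check with a_0 = 2, a_1 = -2 (apply the recurrence for n = 0, 1, 2, 3): a_0 = 2, a_1 = -2, a_2 = 3, a_3 = -4/3, a_4 = 3/4, a_5 = 0.

a_(n+2) = (-n(n-1) + n + 3) / ((n+1)(n+2)) * a_n; check: a_0 = 2, a_1 = -2, a_2 = 3, a_3 = -4/3, a_4 = 3/4, a_5 = 0


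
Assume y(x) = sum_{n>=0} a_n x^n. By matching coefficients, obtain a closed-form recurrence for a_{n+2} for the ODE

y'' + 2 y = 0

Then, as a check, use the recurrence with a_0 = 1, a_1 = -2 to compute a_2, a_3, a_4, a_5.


Substitute y = sum_n a_n x^n into y'' + (const) y = 0.
y''(x) = sum_{n>=0} (n+2)(n+1) a_{n+2} x^n.
The ODE becomes sum_n [(n+2)(n+1) a_{n+2} + 2 a_n] x^n = 0.
Setting each coefficient to zero gives the recurrence:
  (n+2)(n+1) a_{n+2} + 2 a_n = 0,
  a_{n+2} = -2 / ((n+1)(n+2)) a_n.

Check with a_0 = 1, a_1 = -2 (apply the recurrence for n = 0, 1, 2, 3): a_0 = 1, a_1 = -2, a_2 = -1, a_3 = 2/3, a_4 = 1/6, a_5 = -1/15.

a_{n+2} = -2/((n+1)(n+2)) * a_n; check: a_0 = 1, a_1 = -2, a_2 = -1, a_3 = 2/3, a_4 = 1/6, a_5 = -1/15


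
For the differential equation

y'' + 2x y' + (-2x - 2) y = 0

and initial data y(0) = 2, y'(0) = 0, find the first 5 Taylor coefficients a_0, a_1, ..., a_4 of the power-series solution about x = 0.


Ansatz: y(x) = sum_{n>=0} a_n x^n, so y'(x) = sum_{n>=1} n a_n x^(n-1) and y''(x) = sum_{n>=2} n(n-1) a_n x^(n-2).
Substitute into P(x) y'' + Q(x) y' + R(x) y = 0 with P(x) = 1, Q(x) = 2x, R(x) = -2x - 2, and match powers of x.
Initial conditions: a_0 = 2, a_1 = 0.
Setting the coefficient of each power of x to zero and solving order by order (substituting the coefficients already found):
  x^0: 2 a_2 - 2 a_0 = 0  ->  2 a_2 = 2 a_0 = 4  ->  a_2 = 2
  x^1: 6 a_3 - 2 a_0 = 0  ->  6 a_3 = 2 a_0 = 4  ->  a_3 = 2/3
  x^2: 12 a_4 + 2 a_2 - 2 a_1 = 0  ->  12 a_4 = -2 a_2 + 2 a_1 = -4  ->  a_4 = -1/3
Truncated series: y(x) = 2 + 2 x^2 + (2/3) x^3 - (1/3) x^4 + O(x^5).

a_0 = 2; a_1 = 0; a_2 = 2; a_3 = 2/3; a_4 = -1/3


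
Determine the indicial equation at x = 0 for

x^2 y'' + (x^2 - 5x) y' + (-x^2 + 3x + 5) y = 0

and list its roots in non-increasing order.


Divide by x^2 to reach normal form y'' + P_1(x) y' + P_2(x) y = 0 with P_1(x) = 1 - 5/x and P_2(x) = -1 + 3/x + 5/x^2.
x = 0 is a singular point because the y'-coefficient 1 - 5/x has a pole at x = 0 and the y-coefficient -1 + 3/x + 5/x^2 has a pole at x = 0.
It is a regular singular point because x P_1(x) = p(x) = x - 5 and x^2 P_2(x) = q(x) = -x^2 + 3x + 5 are polynomials, hence analytic at x = 0.
p(0) = -5,  q(0) = 5.
Indicial equation: r(r-1) + p(0) r + q(0) = 0, i.e. r^2 + (p(0) - 1) r + q(0) = 0, i.e. r^2 - 6 r + 5 = 0.
Discriminant: (-6)^2 - 4(5) = 16, so r = (6 ± 4)/2.
Solving: r_1 = 5, r_2 = 1.

indicial: r^2 - 6 r + 5 = 0; roots r_1 = 5, r_2 = 1


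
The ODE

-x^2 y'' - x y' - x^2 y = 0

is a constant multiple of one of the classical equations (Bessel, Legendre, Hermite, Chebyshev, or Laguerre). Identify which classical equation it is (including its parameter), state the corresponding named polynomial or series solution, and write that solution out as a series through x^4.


All three coefficients share the factor -1; dividing through by -1 gives  x^2 y'' + x y' + x^2 y = 0.
This matches the Bessel equation x^2 y'' + x y' + (x^2 - nu^2) y = 0 with nu^2 = 0, so nu = 0; the solution bounded at x = 0 is J_0(x).
Frobenius at x = 0: indicial roots ±nu; for r = nu the recurrence k(k + 2nu) c_k = -c_{k-2} gives the standard series J_nu(x) = sum_{k>=0} (-1)^k / (k! (k+nu)!) (x/2)^(2k+nu). Evaluate the first 3 terms:
  k = 0: (-1)^0 / (0! * 0! * 2^0) x^0 = 1/(1*1*1) x^0 = (1) x^0
  k = 1: (-1)^1 / (1! * 1! * 2^2) x^2 = -1/(1*1*4) x^2 = (-1/4) x^2
  k = 2: (-1)^2 / (2! * 2! * 2^4) x^4 = 1/(2*2*16) x^4 = (1/64) x^4
Hence J_0(x) = x^4/64 - x^2/4 + 1 + ....

J_0(x); series = x^4/64 - x^2/4 + 1


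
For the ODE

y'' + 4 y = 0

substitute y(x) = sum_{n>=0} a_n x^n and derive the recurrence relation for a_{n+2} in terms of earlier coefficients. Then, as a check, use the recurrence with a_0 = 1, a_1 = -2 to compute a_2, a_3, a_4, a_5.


Substitute y = sum_n a_n x^n into y'' + (const) y = 0.
y''(x) = sum_{n>=0} (n+2)(n+1) a_{n+2} x^n.
The ODE becomes sum_n [(n+2)(n+1) a_{n+2} + 4 a_n] x^n = 0.
Setting each coefficient to zero gives the recurrence:
  (n+2)(n+1) a_{n+2} + 4 a_n = 0,
  a_{n+2} = -4 / ((n+1)(n+2)) a_n.

Check with a_0 = 1, a_1 = -2 (apply the recurrence for n = 0, 1, 2, 3): a_0 = 1, a_1 = -2, a_2 = -2, a_3 = 4/3, a_4 = 2/3, a_5 = -4/15.

a_{n+2} = -4/((n+1)(n+2)) * a_n; check: a_0 = 1, a_1 = -2, a_2 = -2, a_3 = 4/3, a_4 = 2/3, a_5 = -4/15


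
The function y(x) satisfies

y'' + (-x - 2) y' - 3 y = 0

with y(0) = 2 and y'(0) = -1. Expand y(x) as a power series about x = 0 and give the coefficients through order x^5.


Ansatz: y(x) = sum_{n>=0} a_n x^n, so y'(x) = sum_{n>=1} n a_n x^(n-1) and y''(x) = sum_{n>=2} n(n-1) a_n x^(n-2).
Substitute into P(x) y'' + Q(x) y' + R(x) y = 0 with P(x) = 1, Q(x) = -x - 2, R(x) = -3, and match powers of x.
Initial conditions: a_0 = 2, a_1 = -1.
Setting the coefficient of each power of x to zero and solving order by order (substituting the coefficients already found):
  x^0: 2 a_2 - 2 a_1 - 3 a_0 = 0  ->  2 a_2 = 2 a_1 + 3 a_0 = 4  ->  a_2 = 2
  x^1: 6 a_3 - 4 a_2 - 4 a_1 = 0  ->  6 a_3 = 4 a_2 + 4 a_1 = 4  ->  a_3 = 2/3
  x^2: 12 a_4 - 6 a_3 - 5 a_2 = 0  ->  12 a_4 = 6 a_3 + 5 a_2 = 14  ->  a_4 = 7/6
  x^3: 20 a_5 - 8 a_4 - 6 a_3 = 0  ->  20 a_5 = 8 a_4 + 6 a_3 = 40/3  ->  a_5 = 2/3
Truncated series: y(x) = 2 - x + 2 x^2 + (2/3) x^3 + (7/6) x^4 + (2/3) x^5 + O(x^6).

a_0 = 2; a_1 = -1; a_2 = 2; a_3 = 2/3; a_4 = 7/6; a_5 = 2/3
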